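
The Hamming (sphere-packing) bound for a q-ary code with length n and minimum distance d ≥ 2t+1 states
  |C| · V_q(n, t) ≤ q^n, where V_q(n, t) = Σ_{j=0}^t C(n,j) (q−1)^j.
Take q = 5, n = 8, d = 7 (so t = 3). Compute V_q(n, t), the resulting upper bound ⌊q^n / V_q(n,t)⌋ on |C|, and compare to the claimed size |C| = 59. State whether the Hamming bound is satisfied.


V_q(n, t) = 4065, q^n = 390625, Hamming bound = 96, |C| = 59 ≤ bound (satisfied).

Step 1: Compute V_q(n, t) = Σ_{j=0}^3 C(n, j) (q−1)^j.
  j = 0: C(8,0)·(4)^0 = 1·1 = 1.
  j = 1: C(8,1)·(4)^1 = 8·4 = 32.
  j = 2: C(8,2)·(4)^2 = 28·16 = 448.
  j = 3: C(8,3)·(4)^3 = 56·64 = 3584.
  V_q(n, t) = 1 + 32 + 448 + 3584 = 4065.
Step 2: q^n = 5^8 = 390625.
Step 3: Hamming bound ⌊q^n / V_q(n,t)⌋ = ⌊390625/4065⌋ = 96.
Step 4: Compare |C| = 59 to 96: satisfied.
The claimed |C| lies below the Hamming bound.


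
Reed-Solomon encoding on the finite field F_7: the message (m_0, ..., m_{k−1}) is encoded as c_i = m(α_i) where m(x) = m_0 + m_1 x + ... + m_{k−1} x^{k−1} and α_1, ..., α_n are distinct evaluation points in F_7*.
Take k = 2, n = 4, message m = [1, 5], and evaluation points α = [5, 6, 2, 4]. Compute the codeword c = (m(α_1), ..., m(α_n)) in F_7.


c = [5, 3, 4, 0]

Message polynomial: m(x) = 1 + 5·x (mod 7).
For each evaluation point α_i, compute m(α_i) mod 7:
  α_1 = 5: Horner steps 5 → 5, so m(5) = 5.
  α_2 = 6: Horner steps 5 → 3, so m(6) = 3.
  α_3 = 2: Horner steps 5 → 4, so m(2) = 4.
  α_4 = 4: Horner steps 5 → 0, so m(4) = 0.
Codeword c = [5, 3, 4, 0] ∈ F_7^4.


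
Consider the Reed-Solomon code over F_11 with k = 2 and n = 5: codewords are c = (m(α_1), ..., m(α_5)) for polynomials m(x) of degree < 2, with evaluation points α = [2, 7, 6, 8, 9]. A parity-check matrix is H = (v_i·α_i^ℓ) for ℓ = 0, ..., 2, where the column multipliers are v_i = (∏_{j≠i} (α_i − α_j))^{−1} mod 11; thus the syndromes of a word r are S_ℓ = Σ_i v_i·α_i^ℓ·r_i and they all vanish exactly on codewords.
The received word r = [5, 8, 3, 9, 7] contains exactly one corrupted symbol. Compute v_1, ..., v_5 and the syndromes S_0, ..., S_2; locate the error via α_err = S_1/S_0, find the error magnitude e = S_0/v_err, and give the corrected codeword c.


S = (4, 10, 3), error at position 4, error magnitude e = 7, c = [5, 8, 3, 2, 7].

Step 1: column multipliers v_i = (∏_{j≠i}(α_i − α_j))^{−1} mod 11.
  i = 1 (α = 2): (2−7)(2−6)(2−8)(2−9) = (−5)·(−4)·(−6)·(−7) = 840 ≡ 4, so v_1 = 4^{−1} = 3 (mod 11).
  i = 2 (α = 7): (7−2)(7−6)(7−8)(7−9) = 5·1·(−1)·(−2) = 10 ≡ 10, so v_2 = 10^{−1} = 10 (mod 11).
  i = 3 (α = 6): (6−2)(6−7)(6−8)(6−9) = 4·(−1)·(−2)·(−3) = −24 ≡ 9, so v_3 = 9^{−1} = 5 (mod 11).
  i = 4 (α = 8): (8−2)(8−7)(8−6)(8−9) = 6·1·2·(−1) = −12 ≡ 10, so v_4 = 10^{−1} = 10 (mod 11).
  i = 5 (α = 9): (9−2)(9−7)(9−6)(9−8) = 7·2·3·1 = 42 ≡ 9, so v_5 = 9^{−1} = 5 (mod 11).
  v = [3, 10, 5, 10, 5].
Step 2: syndromes of r = [5, 8, 3, 9, 7] (all sums mod 11).
  S_0 = Σ v_i r_i = 3·5 + 10·8 + 5·3 + 10·9 + 5·7 = 235 ≡ 4.
  S_1 = Σ v_i α_i r_i = 3·2·5 + 10·7·8 + 5·6·3 + 10·8·9 + 5·9·7 = 1715 ≡ 10.
  α_i^2 mod 11 = [4, 5, 3, 9, 4].
  S_2 = Σ v_i α_i^2 r_i = 3·4·5 + 10·5·8 + 5·3·3 + 10·9·9 + 5·4·7 = 1455 ≡ 3.
  S = (4, 10, 3) ≠ 0, so r is not a codeword (an error is present).
Step 3: locate the error. For a single error e at position i, S_ℓ = v_i·e·α_i^ℓ, so α_err = S_1/S_0.
  S_0^{−1} = 4^{−1} = 3 (mod 11), so α_err = 10·3 = 30 ≡ 8 = α_4. Error position i = 4.
  Consistency check: S_2/S_1 = 3·10 = 30 ≡ 8 = α_err ✓ (single-error assumption holds).
Step 4: error magnitude e = S_0/v_4 = S_0·∏_{j≠4}(α_4 − α_j) = 4·10 = 40 ≡ 7 (mod 11).
Step 5: correct position 4: c_4 = r_4 − e = 9 − 7 ≡ 2 (mod 11). Hence c = [5, 8, 3, 2, 7].
  Check: interpolating c through the α_i gives m(x) = 6 + 5·x (degree < 2) with m(α_i) = c_i for every i, so c is indeed a codeword.


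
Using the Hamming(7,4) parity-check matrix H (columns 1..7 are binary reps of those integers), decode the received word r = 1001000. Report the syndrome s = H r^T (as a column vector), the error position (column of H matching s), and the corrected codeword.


s = (1, 0, 1)^T, error position = 5, corrected codeword c = 1001100

Compute s = H r^T mod 2 one row at a time:
  s_1 = 1 + 0 + 0 + 0 = 1 ≡ 1 (mod 2).
  s_2 = 0 + 0 + 0 + 0 = 0 ≡ 0 (mod 2).
  s_3 = 1 + 0 + 0 + 0 = 1 ≡ 1 (mod 2).
s = (1, 0, 1)^T — this equals column 5 of H (binary 101), so error is at position 5.
Correct: flip bit 5 of r = 1001000 to get c = 1001100.


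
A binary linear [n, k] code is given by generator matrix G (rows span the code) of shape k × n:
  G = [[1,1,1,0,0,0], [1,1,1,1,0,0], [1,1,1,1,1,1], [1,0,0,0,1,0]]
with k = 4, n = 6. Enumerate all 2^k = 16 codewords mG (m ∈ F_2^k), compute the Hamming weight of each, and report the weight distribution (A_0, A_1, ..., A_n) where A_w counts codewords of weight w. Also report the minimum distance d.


Weight distribution: A_0 = 1, A_1 = 1, A_2 = 3, A_3 = 6, A_4 = 3, A_5 = 1, A_6 = 1. Minimum distance d = 1.

Enumerate all 2^4 = 16 messages m ∈ F_2^4.
For each, compute codeword c = mG in F_2^6, then tally its weight.
  m = 0000 → c = 000000, weight = 0.
  m = 1000 → c = 111000, weight = 3.
  m = 0100 → c = 111100, weight = 4.
  m = 1100 → c = 000100, weight = 1.
  m = 0010 → c = 111111, weight = 6.
  m = 1010 → c = 000111, weight = 3.
  m = 0110 → c = 000011, weight = 2.
  m = 1110 → c = 111011, weight = 5.
  m = 0001 → c = 100010, weight = 2.
  m = 1001 → c = 011010, weight = 3.
  m = 0101 → c = 011110, weight = 4.
  m = 1101 → c = 100110, weight = 3.
  m = 0011 → c = 011101, weight = 4.
  m = 1011 → c = 100101, weight = 3.
  m = 0111 → c = 100001, weight = 2.
  m = 1111 → c = 011001, weight = 3.
Tally weights:
  weight 0: 1 codewords.
  weight 1: 1 codewords.
  weight 2: 3 codewords.
  weight 3: 6 codewords.
  weight 4: 3 codewords.
  weight 5: 1 codewords.
  weight 6: 1 codewords.
Minimum distance d = smallest w > 0 with A_w > 0 = 1.
Sanity: Σ A_w = 16 = 2^4 = 16 ✓.


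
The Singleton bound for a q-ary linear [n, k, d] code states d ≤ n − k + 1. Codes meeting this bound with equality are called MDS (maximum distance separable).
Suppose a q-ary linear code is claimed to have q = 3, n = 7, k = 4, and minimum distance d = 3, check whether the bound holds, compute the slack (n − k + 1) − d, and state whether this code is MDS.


Singleton RHS = n − k + 1 = 4, slack = 1, bound satisfied, not MDS.

Singleton bound: d ≤ n − k + 1.
Here n = 7, k = 4, so n − k + 1 = 4.
Given d = 3, check d ≤ 4: YES.
Slack = (n − k + 1) − d = 1.
The code is NOT MDS (slack = 1 > 0).
Description: the claimed parameters are [7, 4, 3]_3; such a code would be non-MDS.


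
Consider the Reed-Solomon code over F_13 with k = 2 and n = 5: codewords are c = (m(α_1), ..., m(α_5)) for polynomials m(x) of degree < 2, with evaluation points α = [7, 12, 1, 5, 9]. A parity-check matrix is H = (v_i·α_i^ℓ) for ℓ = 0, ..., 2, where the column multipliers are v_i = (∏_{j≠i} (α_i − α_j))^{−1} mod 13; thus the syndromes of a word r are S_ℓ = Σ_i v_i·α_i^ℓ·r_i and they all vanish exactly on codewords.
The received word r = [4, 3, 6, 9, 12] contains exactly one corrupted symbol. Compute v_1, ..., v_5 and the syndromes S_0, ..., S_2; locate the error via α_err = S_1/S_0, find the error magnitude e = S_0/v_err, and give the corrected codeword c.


S = (4, 9, 4), error at position 2, error magnitude e = 5, c = [4, 11, 6, 9, 12].

Step 1: column multipliers v_i = (∏_{j≠i}(α_i − α_j))^{−1} mod 13.
  i = 1 (α = 7): (7−12)(7−1)(7−5)(7−9) = (−5)·6·2·(−2) = 120 ≡ 3, so v_1 = 3^{−1} = 9 (mod 13).
  i = 2 (α = 12): (12−7)(12−1)(12−5)(12−9) = 5·11·7·3 = 1155 ≡ 11, so v_2 = 11^{−1} = 6 (mod 13).
  i = 3 (α = 1): (1−7)(1−12)(1−5)(1−9) = (−6)·(−11)·(−4)·(−8) = 2112 ≡ 6, so v_3 = 6^{−1} = 11 (mod 13).
  i = 4 (α = 5): (5−7)(5−12)(5−1)(5−9) = (−2)·(−7)·4·(−4) = −224 ≡ 10, so v_4 = 10^{−1} = 4 (mod 13).
  i = 5 (α = 9): (9−7)(9−12)(9−1)(9−5) = 2·(−3)·8·4 = −192 ≡ 3, so v_5 = 3^{−1} = 9 (mod 13).
  v = [9, 6, 11, 4, 9].
Step 2: syndromes of r = [4, 3, 6, 9, 12] (all sums mod 13).
  S_0 = Σ v_i r_i = 9·4 + 6·3 + 11·6 + 4·9 + 9·12 = 264 ≡ 4.
  S_1 = Σ v_i α_i r_i = 9·7·4 + 6·12·3 + 11·1·6 + 4·5·9 + 9·9·12 = 1686 ≡ 9.
  α_i^2 mod 13 = [10, 1, 1, 12, 3].
  S_2 = Σ v_i α_i^2 r_i = 9·10·4 + 6·1·3 + 11·1·6 + 4·12·9 + 9·3·12 = 1200 ≡ 4.
  S = (4, 9, 4) ≠ 0, so r is not a codeword (an error is present).
Step 3: locate the error. For a single error e at position i, S_ℓ = v_i·e·α_i^ℓ, so α_err = S_1/S_0.
  S_0^{−1} = 4^{−1} = 10 (mod 13), so α_err = 9·10 = 90 ≡ 12 = α_2. Error position i = 2.
  Consistency check: S_2/S_1 = 4·3 = 12 ≡ 12 = α_err ✓ (single-error assumption holds).
Step 4: error magnitude e = S_0/v_2 = S_0·∏_{j≠2}(α_2 − α_j) = 4·11 = 44 ≡ 5 (mod 13).
Step 5: correct position 2: c_2 = r_2 − e = 3 − 5 ≡ 11 (mod 13). Hence c = [4, 11, 6, 9, 12].
  Check: interpolating c through the α_i gives m(x) = 2 + 4·x (degree < 2) with m(α_i) = c_i for every i, so c is indeed a codeword.


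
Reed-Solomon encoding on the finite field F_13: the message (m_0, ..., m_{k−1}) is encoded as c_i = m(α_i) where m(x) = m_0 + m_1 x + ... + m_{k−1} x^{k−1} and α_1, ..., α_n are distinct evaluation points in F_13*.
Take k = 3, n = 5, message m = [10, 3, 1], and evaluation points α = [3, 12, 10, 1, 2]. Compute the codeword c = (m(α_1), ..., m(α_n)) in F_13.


c = [2, 8, 10, 1, 7]

Message polynomial: m(x) = 10 + 3·x + 1·x^2 (mod 13).
For each evaluation point α_i, compute m(α_i) mod 13:
  α_1 = 3: Horner steps 1 → 6 → 2, so m(3) = 2.
  α_2 = 12: Horner steps 1 → 2 → 8, so m(12) = 8.
  α_3 = 10: Horner steps 1 → 0 → 10, so m(10) = 10.
  α_4 = 1: Horner steps 1 → 4 → 1, so m(1) = 1.
  α_5 = 2: Horner steps 1 → 5 → 7, so m(2) = 7.
Codeword c = [2, 8, 10, 1, 7] ∈ F_13^5.


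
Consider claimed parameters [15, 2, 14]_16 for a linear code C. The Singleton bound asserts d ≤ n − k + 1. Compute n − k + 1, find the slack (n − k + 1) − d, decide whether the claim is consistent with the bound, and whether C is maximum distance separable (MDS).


Singleton RHS = n − k + 1 = 14, slack = 0, bound satisfied, MDS.

Singleton bound: d ≤ n − k + 1.
Here n = 15, k = 2, so n − k + 1 = 14.
Given d = 14, check d ≤ 14: YES.
Slack = (n − k + 1) − d = 0.
The code is MDS (slack = 0).
Description: the claimed parameters are [15, 2, 14]_16; such a code would be MDS (meets Singleton bound).


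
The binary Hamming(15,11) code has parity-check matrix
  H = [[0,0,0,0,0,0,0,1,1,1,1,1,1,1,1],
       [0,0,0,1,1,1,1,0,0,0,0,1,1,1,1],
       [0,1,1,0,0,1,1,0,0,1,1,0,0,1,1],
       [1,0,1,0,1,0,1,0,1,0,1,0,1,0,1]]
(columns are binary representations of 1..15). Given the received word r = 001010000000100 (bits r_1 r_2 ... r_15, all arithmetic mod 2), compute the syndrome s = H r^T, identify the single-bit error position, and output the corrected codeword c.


s = (1, 0, 1, 1)^T, error position = 11, corrected codeword c = 001010000010100

Compute s = H r^T mod 2 one row at a time:
  s_1 = 0 + 0 + 0 + 0 + 0 + 1 + 0 + 0 = 1 ≡ 1 (mod 2).
  s_2 = 0 + 1 + 0 + 0 + 0 + 1 + 0 + 0 = 2 ≡ 0 (mod 2).
  s_3 = 0 + 1 + 0 + 0 + 0 + 0 + 0 + 0 = 1 ≡ 1 (mod 2).
  s_4 = 0 + 1 + 1 + 0 + 0 + 0 + 1 + 0 = 3 ≡ 1 (mod 2).
s = (1, 0, 1, 1)^T — this equals column 11 of H (binary 1011), so error is at position 11.
Correct: flip bit 11 of r = 001010000000100 to get c = 001010000010100.


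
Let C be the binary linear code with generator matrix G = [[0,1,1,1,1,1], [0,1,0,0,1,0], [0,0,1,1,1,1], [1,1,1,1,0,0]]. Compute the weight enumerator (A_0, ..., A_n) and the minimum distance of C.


Weight distribution: A_0 = 1, A_1 = 2, A_2 = 2, A_3 = 4, A_4 = 5, A_5 = 2. Minimum distance d = 1.

Enumerate all 2^4 = 16 messages m ∈ F_2^4.
For each, compute codeword c = mG in F_2^6, then tally its weight.
  m = 0000 → c = 000000, weight = 0.
  m = 1000 → c = 011111, weight = 5.
  m = 0100 → c = 010010, weight = 2.
  m = 1100 → c = 001101, weight = 3.
  m = 0010 → c = 001111, weight = 4.
  m = 1010 → c = 010000, weight = 1.
  m = 0110 → c = 011101, weight = 4.
  m = 1110 → c = 000010, weight = 1.
  m = 0001 → c = 111100, weight = 4.
  m = 1001 → c = 100011, weight = 3.
  m = 0101 → c = 101110, weight = 4.
  m = 1101 → c = 110001, weight = 3.
  m = 0011 → c = 110011, weight = 4.
  m = 1011 → c = 101100, weight = 3.
  m = 0111 → c = 100001, weight = 2.
  m = 1111 → c = 111110, weight = 5.
Tally weights:
  weight 0: 1 codewords.
  weight 1: 2 codewords.
  weight 2: 2 codewords.
  weight 3: 4 codewords.
  weight 4: 5 codewords.
  weight 5: 2 codewords.
Minimum distance d = smallest w > 0 with A_w > 0 = 1.
Sanity: Σ A_w = 16 = 2^4 = 16 ✓.


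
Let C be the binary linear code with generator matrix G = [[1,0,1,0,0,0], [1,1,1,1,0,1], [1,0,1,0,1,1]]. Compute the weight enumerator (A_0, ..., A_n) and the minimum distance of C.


Weight distribution: A_0 = 1, A_2 = 2, A_3 = 2, A_4 = 1, A_5 = 2. Minimum distance d = 2.

Enumerate all 2^3 = 8 messages m ∈ F_2^3.
For each, compute codeword c = mG in F_2^6, then tally its weight.
  m = 000 → c = 000000, weight = 0.
  m = 100 → c = 101000, weight = 2.
  m = 010 → c = 111101, weight = 5.
  m = 110 → c = 010101, weight = 3.
  m = 001 → c = 101011, weight = 4.
  m = 101 → c = 000011, weight = 2.
  m = 011 → c = 010110, weight = 3.
  m = 111 → c = 111110, weight = 5.
Tally weights:
  weight 0: 1 codewords.
  weight 2: 2 codewords.
  weight 3: 2 codewords.
  weight 4: 1 codewords.
  weight 5: 2 codewords.
Minimum distance d = smallest w > 0 with A_w > 0 = 2.
Sanity: Σ A_w = 8 = 2^3 = 8 ✓.


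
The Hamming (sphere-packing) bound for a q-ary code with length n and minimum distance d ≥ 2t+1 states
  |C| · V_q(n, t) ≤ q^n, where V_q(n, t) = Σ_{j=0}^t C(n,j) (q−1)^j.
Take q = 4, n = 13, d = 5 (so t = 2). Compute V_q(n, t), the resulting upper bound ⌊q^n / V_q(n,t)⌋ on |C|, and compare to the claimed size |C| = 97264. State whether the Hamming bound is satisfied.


V_q(n, t) = 742, q^n = 67108864, Hamming bound = 90443, |C| = 97264 > bound (violated).

Step 1: Compute V_q(n, t) = Σ_{j=0}^2 C(n, j) (q−1)^j.
  j = 0: C(13,0)·(3)^0 = 1·1 = 1.
  j = 1: C(13,1)·(3)^1 = 13·3 = 39.
  j = 2: C(13,2)·(3)^2 = 78·9 = 702.
  V_q(n, t) = 1 + 39 + 702 = 742.
Step 2: q^n = 4^13 = 67108864.
Step 3: Hamming bound ⌊q^n / V_q(n,t)⌋ = ⌊67108864/742⌋ = 90443.
Step 4: Compare |C| = 97264 to 90443: violated.
The claimed |C| lies above the Hamming bound, so no 4-ary code of length 13 with d ≥ 5 can have 97264 codewords.


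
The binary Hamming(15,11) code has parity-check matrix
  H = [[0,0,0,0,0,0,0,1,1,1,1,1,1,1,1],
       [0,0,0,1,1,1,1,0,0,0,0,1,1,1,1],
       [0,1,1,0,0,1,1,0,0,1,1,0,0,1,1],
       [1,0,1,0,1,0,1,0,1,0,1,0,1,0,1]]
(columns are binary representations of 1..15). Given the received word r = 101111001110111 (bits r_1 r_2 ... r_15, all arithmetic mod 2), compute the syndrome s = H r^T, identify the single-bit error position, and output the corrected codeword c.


s = (0, 0, 0, 1)^T, error position = 1, corrected codeword c = 001111001110111

Compute s = H r^T mod 2 one row at a time:
  s_1 = 0 + 1 + 1 + 1 + 0 + 1 + 1 + 1 = 6 ≡ 0 (mod 2).
  s_2 = 1 + 1 + 1 + 0 + 0 + 1 + 1 + 1 = 6 ≡ 0 (mod 2).
  s_3 = 0 + 1 + 1 + 0 + 1 + 1 + 1 + 1 = 6 ≡ 0 (mod 2).
  s_4 = 1 + 1 + 1 + 0 + 1 + 1 + 1 + 1 = 7 ≡ 1 (mod 2).
s = (0, 0, 0, 1)^T — this equals column 1 of H (binary 0001), so error is at position 1.
Correct: flip bit 1 of r = 101111001110111 to get c = 001111001110111.


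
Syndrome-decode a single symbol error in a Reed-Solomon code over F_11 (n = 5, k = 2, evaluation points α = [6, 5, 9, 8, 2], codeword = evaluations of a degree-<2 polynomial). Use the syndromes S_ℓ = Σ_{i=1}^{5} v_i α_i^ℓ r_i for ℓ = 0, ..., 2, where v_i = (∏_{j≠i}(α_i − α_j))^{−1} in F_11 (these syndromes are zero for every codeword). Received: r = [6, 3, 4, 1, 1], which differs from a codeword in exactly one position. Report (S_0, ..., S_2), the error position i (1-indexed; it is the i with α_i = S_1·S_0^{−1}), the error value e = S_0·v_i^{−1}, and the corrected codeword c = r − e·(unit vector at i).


S = (2, 4, 8), error at position 5, error magnitude e = 7, c = [6, 3, 4, 1, 5].

Step 1: column multipliers v_i = (∏_{j≠i}(α_i − α_j))^{−1} mod 11.
  i = 1 (α = 6): (6−5)(6−9)(6−8)(6−2) = 1·(−3)·(−2)·4 = 24 ≡ 2, so v_1 = 2^{−1} = 6 (mod 11).
  i = 2 (α = 5): (5−6)(5−9)(5−8)(5−2) = (−1)·(−4)·(−3)·3 = −36 ≡ 8, so v_2 = 8^{−1} = 7 (mod 11).
  i = 3 (α = 9): (9−6)(9−5)(9−8)(9−2) = 3·4·1·7 = 84 ≡ 7, so v_3 = 7^{−1} = 8 (mod 11).
  i = 4 (α = 8): (8−6)(8−5)(8−9)(8−2) = 2·3·(−1)·6 = −36 ≡ 8, so v_4 = 8^{−1} = 7 (mod 11).
  i = 5 (α = 2): (2−6)(2−5)(2−9)(2−8) = (−4)·(−3)·(−7)·(−6) = 504 ≡ 9, so v_5 = 9^{−1} = 5 (mod 11).
  v = [6, 7, 8, 7, 5].
Step 2: syndromes of r = [6, 3, 4, 1, 1] (all sums mod 11).
  S_0 = Σ v_i r_i = 6·6 + 7·3 + 8·4 + 7·1 + 5·1 = 101 ≡ 2.
  S_1 = Σ v_i α_i r_i = 6·6·6 + 7·5·3 + 8·9·4 + 7·8·1 + 5·2·1 = 675 ≡ 4.
  α_i^2 mod 11 = [3, 3, 4, 9, 4].
  S_2 = Σ v_i α_i^2 r_i = 6·3·6 + 7·3·3 + 8·4·4 + 7·9·1 + 5·4·1 = 382 ≡ 8.
  S = (2, 4, 8) ≠ 0, so r is not a codeword (an error is present).
Step 3: locate the error. For a single error e at position i, S_ℓ = v_i·e·α_i^ℓ, so α_err = S_1/S_0.
  S_0^{−1} = 2^{−1} = 6 (mod 11), so α_err = 4·6 = 24 ≡ 2 = α_5. Error position i = 5.
  Consistency check: S_2/S_1 = 8·3 = 24 ≡ 2 = α_err ✓ (single-error assumption holds).
Step 4: error magnitude e = S_0/v_5 = S_0·∏_{j≠5}(α_5 − α_j) = 2·9 = 18 ≡ 7 (mod 11).
Step 5: correct position 5: c_5 = r_5 − e = 1 − 7 ≡ 5 (mod 11). Hence c = [6, 3, 4, 1, 5].
  Check: interpolating c through the α_i gives m(x) = 10 + 3·x (degree < 2) with m(α_i) = c_i for every i, so c is indeed a codeword.


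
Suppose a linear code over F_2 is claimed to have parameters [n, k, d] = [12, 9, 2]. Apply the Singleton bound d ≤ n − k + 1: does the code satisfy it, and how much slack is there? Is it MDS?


Singleton RHS = n − k + 1 = 4, slack = 2, bound satisfied, not MDS.

Singleton bound: d ≤ n − k + 1.
Here n = 12, k = 9, so n − k + 1 = 4.
Given d = 2, check d ≤ 4: YES.
Slack = (n − k + 1) − d = 2.
The code is NOT MDS (slack = 2 > 0).
Description: the claimed parameters are [12, 9, 2]_2; such a code would be non-MDS.


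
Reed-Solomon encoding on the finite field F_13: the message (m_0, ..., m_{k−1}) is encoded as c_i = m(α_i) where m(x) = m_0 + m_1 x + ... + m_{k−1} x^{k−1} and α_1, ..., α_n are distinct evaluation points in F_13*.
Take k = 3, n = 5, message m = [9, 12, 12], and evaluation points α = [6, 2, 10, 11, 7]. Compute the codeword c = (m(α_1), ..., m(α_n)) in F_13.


c = [6, 3, 3, 7, 5]

Message polynomial: m(x) = 9 + 12·x + 12·x^2 (mod 13).
For each evaluation point α_i, compute m(α_i) mod 13:
  α_1 = 6: Horner steps 12 → 6 → 6, so m(6) = 6.
  α_2 = 2: Horner steps 12 → 10 → 3, so m(2) = 3.
  α_3 = 10: Horner steps 12 → 2 → 3, so m(10) = 3.
  α_4 = 11: Horner steps 12 → 1 → 7, so m(11) = 7.
  α_5 = 7: Horner steps 12 → 5 → 5, so m(7) = 5.
Codeword c = [6, 3, 3, 7, 5] ∈ F_13^5.


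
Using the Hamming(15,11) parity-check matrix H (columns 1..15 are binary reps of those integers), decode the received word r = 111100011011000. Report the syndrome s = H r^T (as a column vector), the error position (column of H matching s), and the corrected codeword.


s = (0, 0, 1, 0)^T, error position = 2, corrected codeword c = 101100011011000

Compute s = H r^T mod 2 one row at a time:
  s_1 = 1 + 1 + 0 + 1 + 1 + 0 + 0 + 0 = 4 ≡ 0 (mod 2).
  s_2 = 1 + 0 + 0 + 0 + 1 + 0 + 0 + 0 = 2 ≡ 0 (mod 2).
  s_3 = 1 + 1 + 0 + 0 + 0 + 1 + 0 + 0 = 3 ≡ 1 (mod 2).
  s_4 = 1 + 1 + 0 + 0 + 1 + 1 + 0 + 0 = 4 ≡ 0 (mod 2).
s = (0, 0, 1, 0)^T — this equals column 2 of H (binary 0010), so error is at position 2.
Correct: flip bit 2 of r = 111100011011000 to get c = 101100011011000.


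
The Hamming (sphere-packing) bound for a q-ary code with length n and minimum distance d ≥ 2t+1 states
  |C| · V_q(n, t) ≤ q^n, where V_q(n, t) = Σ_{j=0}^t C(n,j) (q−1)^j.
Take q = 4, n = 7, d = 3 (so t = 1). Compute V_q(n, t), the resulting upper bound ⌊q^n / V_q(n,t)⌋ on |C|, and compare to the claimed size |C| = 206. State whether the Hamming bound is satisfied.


V_q(n, t) = 22, q^n = 16384, Hamming bound = 744, |C| = 206 ≤ bound (satisfied).

Step 1: Compute V_q(n, t) = Σ_{j=0}^1 C(n, j) (q−1)^j.
  j = 0: C(7,0)·(3)^0 = 1·1 = 1.
  j = 1: C(7,1)·(3)^1 = 7·3 = 21.
  V_q(n, t) = 1 + 21 = 22.
Step 2: q^n = 4^7 = 16384.
Step 3: Hamming bound ⌊q^n / V_q(n,t)⌋ = ⌊16384/22⌋ = 744.
Step 4: Compare |C| = 206 to 744: satisfied.
The claimed |C| lies below the Hamming bound.


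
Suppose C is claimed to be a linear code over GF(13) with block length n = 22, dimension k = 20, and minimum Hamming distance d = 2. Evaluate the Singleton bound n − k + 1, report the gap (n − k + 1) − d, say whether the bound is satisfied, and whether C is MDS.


Singleton RHS = n − k + 1 = 3, slack = 1, bound satisfied, not MDS.

Singleton bound: d ≤ n − k + 1.
Here n = 22, k = 20, so n − k + 1 = 3.
Given d = 2, check d ≤ 3: YES.
Slack = (n − k + 1) − d = 1.
The code is NOT MDS (slack = 1 > 0).
Description: the claimed parameters are [22, 20, 2]_13; such a code would be non-MDS.


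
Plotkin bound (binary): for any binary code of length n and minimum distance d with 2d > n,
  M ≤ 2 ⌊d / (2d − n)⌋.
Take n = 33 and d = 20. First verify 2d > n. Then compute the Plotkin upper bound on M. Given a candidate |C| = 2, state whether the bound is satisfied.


Plotkin bound M ≤ 4; given |C| = 2 ≤ bound (satisfied).

Check applicability: 2d = 40, n = 33.
2d − n = 7 > 0, so Plotkin applies.
Compute d/(2d−n) = 20/7 ≈ 2.8571.
⌊d/(2d−n)⌋ = 2.
Plotkin bound: M ≤ 2·2 = 4.
Given |C| = 2, check: satisfied.
This |C| is below the Plotkin bound.


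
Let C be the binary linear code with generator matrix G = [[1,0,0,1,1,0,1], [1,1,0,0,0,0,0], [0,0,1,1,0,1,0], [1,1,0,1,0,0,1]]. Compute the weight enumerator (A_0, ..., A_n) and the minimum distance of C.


Weight distribution: A_0 = 1, A_2 = 4, A_3 = 2, A_4 = 3, A_5 = 6. Minimum distance d = 2.

Enumerate all 2^4 = 16 messages m ∈ F_2^4.
For each, compute codeword c = mG in F_2^7, then tally its weight.
  m = 0000 → c = 0000000, weight = 0.
  m = 1000 → c = 1001101, weight = 4.
  m = 0100 → c = 1100000, weight = 2.
  m = 1100 → c = 0101101, weight = 4.
  m = 0010 → c = 0011010, weight = 3.
  m = 1010 → c = 1010111, weight = 5.
  m = 0110 → c = 1111010, weight = 5.
  m = 1110 → c = 0110111, weight = 5.
  m = 0001 → c = 1101001, weight = 4.
  m = 1001 → c = 0100100, weight = 2.
  m = 0101 → c = 0001001, weight = 2.
  m = 1101 → c = 1000100, weight = 2.
  m = 0011 → c = 1110011, weight = 5.
  m = 1011 → c = 0111110, weight = 5.
  m = 0111 → c = 0010011, weight = 3.
  m = 1111 → c = 1011110, weight = 5.
Tally weights:
  weight 0: 1 codewords.
  weight 2: 4 codewords.
  weight 3: 2 codewords.
  weight 4: 3 codewords.
  weight 5: 6 codewords.
Minimum distance d = smallest w > 0 with A_w > 0 = 2.
Sanity: Σ A_w = 16 = 2^4 = 16 ✓.


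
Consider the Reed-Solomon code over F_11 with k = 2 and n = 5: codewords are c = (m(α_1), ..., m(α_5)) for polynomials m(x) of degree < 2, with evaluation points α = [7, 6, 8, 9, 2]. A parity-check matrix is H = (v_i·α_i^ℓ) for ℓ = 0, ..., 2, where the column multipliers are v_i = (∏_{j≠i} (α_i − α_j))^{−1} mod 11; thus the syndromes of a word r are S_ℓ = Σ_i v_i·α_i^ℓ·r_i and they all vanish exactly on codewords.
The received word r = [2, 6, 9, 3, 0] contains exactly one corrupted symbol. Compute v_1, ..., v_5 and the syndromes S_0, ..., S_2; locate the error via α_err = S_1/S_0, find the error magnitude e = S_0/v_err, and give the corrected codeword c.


S = (1, 9, 4), error at position 4, error magnitude e = 9, c = [2, 6, 9, 5, 0].

Step 1: column multipliers v_i = (∏_{j≠i}(α_i − α_j))^{−1} mod 11.
  i = 1 (α = 7): (7−6)(7−8)(7−9)(7−2) = 1·(−1)·(−2)·5 = 10 ≡ 10, so v_1 = 10^{−1} = 10 (mod 11).
  i = 2 (α = 6): (6−7)(6−8)(6−9)(6−2) = (−1)·(−2)·(−3)·4 = −24 ≡ 9, so v_2 = 9^{−1} = 5 (mod 11).
  i = 3 (α = 8): (8−7)(8−6)(8−9)(8−2) = 1·2·(−1)·6 = −12 ≡ 10, so v_3 = 10^{−1} = 10 (mod 11).
  i = 4 (α = 9): (9−7)(9−6)(9−8)(9−2) = 2·3·1·7 = 42 ≡ 9, so v_4 = 9^{−1} = 5 (mod 11).
  i = 5 (α = 2): (2−7)(2−6)(2−8)(2−9) = (−5)·(−4)·(−6)·(−7) = 840 ≡ 4, so v_5 = 4^{−1} = 3 (mod 11).
  v = [10, 5, 10, 5, 3].
Step 2: syndromes of r = [2, 6, 9, 3, 0] (all sums mod 11).
  S_0 = Σ v_i r_i = 10·2 + 5·6 + 10·9 + 5·3 + 3·0 = 155 ≡ 1.
  S_1 = Σ v_i α_i r_i = 10·7·2 + 5·6·6 + 10·8·9 + 5·9·3 + 3·2·0 = 1175 ≡ 9.
  α_i^2 mod 11 = [5, 3, 9, 4, 4].
  S_2 = Σ v_i α_i^2 r_i = 10·5·2 + 5·3·6 + 10·9·9 + 5·4·3 + 3·4·0 = 1060 ≡ 4.
  S = (1, 9, 4) ≠ 0, so r is not a codeword (an error is present).
Step 3: locate the error. For a single error e at position i, S_ℓ = v_i·e·α_i^ℓ, so α_err = S_1/S_0.
  S_0^{−1} = 1^{−1} = 1 (mod 11), so α_err = 9·1 = 9 ≡ 9 = α_4. Error position i = 4.
  Consistency check: S_2/S_1 = 4·5 = 20 ≡ 9 = α_err ✓ (single-error assumption holds).
Step 4: error magnitude e = S_0/v_4 = S_0·∏_{j≠4}(α_4 − α_j) = 1·9 = 9 ≡ 9 (mod 11).
Step 5: correct position 4: c_4 = r_4 − e = 3 − 9 ≡ 5 (mod 11). Hence c = [2, 6, 9, 5, 0].
  Check: interpolating c through the α_i gives m(x) = 8 + 7·x (degree < 2) with m(α_i) = c_i for every i, so c is indeed a codeword.


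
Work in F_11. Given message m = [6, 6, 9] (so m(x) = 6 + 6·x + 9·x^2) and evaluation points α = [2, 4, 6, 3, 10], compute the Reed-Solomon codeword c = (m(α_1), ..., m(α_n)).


c = [10, 9, 3, 6, 9]

Message polynomial: m(x) = 6 + 6·x + 9·x^2 (mod 11).
For each evaluation point α_i, compute m(α_i) mod 11:
  α_1 = 2: Horner steps 9 → 2 → 10, so m(2) = 10.
  α_2 = 4: Horner steps 9 → 9 → 9, so m(4) = 9.
  α_3 = 6: Horner steps 9 → 5 → 3, so m(6) = 3.
  α_4 = 3: Horner steps 9 → 0 → 6, so m(3) = 6.
  α_5 = 10: Horner steps 9 → 8 → 9, so m(10) = 9.
Codeword c = [10, 9, 3, 6, 9] ∈ F_11^5.


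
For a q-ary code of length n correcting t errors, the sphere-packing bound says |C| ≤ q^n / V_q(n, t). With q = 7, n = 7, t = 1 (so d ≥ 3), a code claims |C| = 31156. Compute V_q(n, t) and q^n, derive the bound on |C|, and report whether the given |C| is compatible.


V_q(n, t) = 43, q^n = 823543, Hamming bound = 19152, |C| = 31156 > bound (violated).

Step 1: Compute V_q(n, t) = Σ_{j=0}^1 C(n, j) (q−1)^j.
  j = 0: C(7,0)·(6)^0 = 1·1 = 1.
  j = 1: C(7,1)·(6)^1 = 7·6 = 42.
  V_q(n, t) = 1 + 42 = 43.
Step 2: q^n = 7^7 = 823543.
Step 3: Hamming bound ⌊q^n / V_q(n,t)⌋ = ⌊823543/43⌋ = 19152.
Step 4: Compare |C| = 31156 to 19152: violated.
The claimed |C| lies above the Hamming bound, so no 7-ary code of length 7 with d ≥ 3 can have 31156 codewords.


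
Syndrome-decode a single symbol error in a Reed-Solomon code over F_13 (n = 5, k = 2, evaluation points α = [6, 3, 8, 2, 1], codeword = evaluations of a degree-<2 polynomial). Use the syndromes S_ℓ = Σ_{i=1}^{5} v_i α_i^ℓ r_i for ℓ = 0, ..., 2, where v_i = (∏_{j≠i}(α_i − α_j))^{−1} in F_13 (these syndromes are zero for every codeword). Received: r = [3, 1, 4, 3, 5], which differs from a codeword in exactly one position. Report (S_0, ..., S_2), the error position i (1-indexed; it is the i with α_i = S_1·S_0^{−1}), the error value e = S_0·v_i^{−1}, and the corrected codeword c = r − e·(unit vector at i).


S = (6, 10, 8), error at position 1, error magnitude e = 8, c = [8, 1, 4, 3, 5].

Step 1: column multipliers v_i = (∏_{j≠i}(α_i − α_j))^{−1} mod 13.
  i = 1 (α = 6): (6−3)(6−8)(6−2)(6−1) = 3·(−2)·4·5 = −120 ≡ 10, so v_1 = 10^{−1} = 4 (mod 13).
  i = 2 (α = 3): (3−6)(3−8)(3−2)(3−1) = (−3)·(−5)·1·2 = 30 ≡ 4, so v_2 = 4^{−1} = 10 (mod 13).
  i = 3 (α = 8): (8−6)(8−3)(8−2)(8−1) = 2·5·6·7 = 420 ≡ 4, so v_3 = 4^{−1} = 10 (mod 13).
  i = 4 (α = 2): (2−6)(2−3)(2−8)(2−1) = (−4)·(−1)·(−6)·1 = −24 ≡ 2, so v_4 = 2^{−1} = 7 (mod 13).
  i = 5 (α = 1): (1−6)(1−3)(1−8)(1−2) = (−5)·(−2)·(−7)·(−1) = 70 ≡ 5, so v_5 = 5^{−1} = 8 (mod 13).
  v = [4, 10, 10, 7, 8].
Step 2: syndromes of r = [3, 1, 4, 3, 5] (all sums mod 13).
  S_0 = Σ v_i r_i = 4·3 + 10·1 + 10·4 + 7·3 + 8·5 = 123 ≡ 6.
  S_1 = Σ v_i α_i r_i = 4·6·3 + 10·3·1 + 10·8·4 + 7·2·3 + 8·1·5 = 504 ≡ 10.
  α_i^2 mod 13 = [10, 9, 12, 4, 1].
  S_2 = Σ v_i α_i^2 r_i = 4·10·3 + 10·9·1 + 10·12·4 + 7·4·3 + 8·1·5 = 814 ≡ 8.
  S = (6, 10, 8) ≠ 0, so r is not a codeword (an error is present).
Step 3: locate the error. For a single error e at position i, S_ℓ = v_i·e·α_i^ℓ, so α_err = S_1/S_0.
  S_0^{−1} = 6^{−1} = 11 (mod 13), so α_err = 10·11 = 110 ≡ 6 = α_1. Error position i = 1.
  Consistency check: S_2/S_1 = 8·4 = 32 ≡ 6 = α_err ✓ (single-error assumption holds).
Step 4: error magnitude e = S_0/v_1 = S_0·∏_{j≠1}(α_1 − α_j) = 6·10 = 60 ≡ 8 (mod 13).
Step 5: correct position 1: c_1 = r_1 − e = 3 − 8 ≡ 8 (mod 13). Hence c = [8, 1, 4, 3, 5].
  Check: interpolating c through the α_i gives m(x) = 7 + 11·x (degree < 2) with m(α_i) = c_i for every i, so c is indeed a codeword.


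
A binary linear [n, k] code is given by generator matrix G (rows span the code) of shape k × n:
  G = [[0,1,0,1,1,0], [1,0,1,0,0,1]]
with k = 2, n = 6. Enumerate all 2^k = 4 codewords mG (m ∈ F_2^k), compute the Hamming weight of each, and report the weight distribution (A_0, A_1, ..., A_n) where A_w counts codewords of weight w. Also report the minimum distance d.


Weight distribution: A_0 = 1, A_3 = 2, A_6 = 1. Minimum distance d = 3.

Enumerate all 2^2 = 4 messages m ∈ F_2^2.
For each, compute codeword c = mG in F_2^6, then tally its weight.
  m = 00 → c = 000000, weight = 0.
  m = 10 → c = 010110, weight = 3.
  m = 01 → c = 101001, weight = 3.
  m = 11 → c = 111111, weight = 6.
Tally weights:
  weight 0: 1 codewords.
  weight 3: 2 codewords.
  weight 6: 1 codewords.
Minimum distance d = smallest w > 0 with A_w > 0 = 3.
Sanity: Σ A_w = 4 = 2^2 = 4 ✓.


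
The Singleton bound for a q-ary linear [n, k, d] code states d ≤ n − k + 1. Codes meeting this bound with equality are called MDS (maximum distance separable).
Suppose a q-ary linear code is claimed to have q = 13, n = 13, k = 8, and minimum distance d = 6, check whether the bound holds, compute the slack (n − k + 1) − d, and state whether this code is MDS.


Singleton RHS = n − k + 1 = 6, slack = 0, bound satisfied, MDS.

Singleton bound: d ≤ n − k + 1.
Here n = 13, k = 8, so n − k + 1 = 6.
Given d = 6, check d ≤ 6: YES.
Slack = (n − k + 1) − d = 0.
The code is MDS (slack = 0).
Description: the claimed parameters are [13, 8, 6]_13; such a code would be MDS (meets Singleton bound).


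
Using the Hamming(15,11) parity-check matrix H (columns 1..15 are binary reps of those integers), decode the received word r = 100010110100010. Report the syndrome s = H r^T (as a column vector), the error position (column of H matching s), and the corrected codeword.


s = (1, 1, 1, 1)^T, error position = 15, corrected codeword c = 100010110100011

Compute s = H r^T mod 2 one row at a time:
  s_1 = 1 + 0 + 1 + 0 + 0 + 0 + 1 + 0 = 3 ≡ 1 (mod 2).
  s_2 = 0 + 1 + 0 + 1 + 0 + 0 + 1 + 0 = 3 ≡ 1 (mod 2).
  s_3 = 0 + 0 + 0 + 1 + 1 + 0 + 1 + 0 = 3 ≡ 1 (mod 2).
  s_4 = 1 + 0 + 1 + 1 + 0 + 0 + 0 + 0 = 3 ≡ 1 (mod 2).
s = (1, 1, 1, 1)^T — this equals column 15 of H (binary 1111), so error is at position 15.
Correct: flip bit 15 of r = 100010110100010 to get c = 100010110100011.


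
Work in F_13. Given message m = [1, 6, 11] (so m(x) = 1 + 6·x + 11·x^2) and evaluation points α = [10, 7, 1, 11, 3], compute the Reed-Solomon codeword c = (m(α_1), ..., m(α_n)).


c = [4, 10, 5, 7, 1]

Message polynomial: m(x) = 1 + 6·x + 11·x^2 (mod 13).
For each evaluation point α_i, compute m(α_i) mod 13:
  α_1 = 10: Horner steps 11 → 12 → 4, so m(10) = 4.
  α_2 = 7: Horner steps 11 → 5 → 10, so m(7) = 10.
  α_3 = 1: Horner steps 11 → 4 → 5, so m(1) = 5.
  α_4 = 11: Horner steps 11 → 10 → 7, so m(11) = 7.
  α_5 = 3: Horner steps 11 → 0 → 1, so m(3) = 1.
Codeword c = [4, 10, 5, 7, 1] ∈ F_13^5.


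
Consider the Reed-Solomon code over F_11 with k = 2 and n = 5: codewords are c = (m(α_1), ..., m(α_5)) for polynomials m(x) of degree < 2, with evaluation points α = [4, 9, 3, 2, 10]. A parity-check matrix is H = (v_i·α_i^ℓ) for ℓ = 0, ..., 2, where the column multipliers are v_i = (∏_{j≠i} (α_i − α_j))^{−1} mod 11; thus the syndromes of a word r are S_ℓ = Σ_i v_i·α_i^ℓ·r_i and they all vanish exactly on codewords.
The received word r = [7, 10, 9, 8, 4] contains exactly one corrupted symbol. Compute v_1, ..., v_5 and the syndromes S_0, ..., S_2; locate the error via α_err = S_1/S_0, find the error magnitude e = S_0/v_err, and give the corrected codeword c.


S = (9, 5, 4), error at position 3, error magnitude e = 7, c = [7, 10, 2, 8, 4].

Step 1: column multipliers v_i = (∏_{j≠i}(α_i − α_j))^{−1} mod 11.
  i = 1 (α = 4): (4−9)(4−3)(4−2)(4−10) = (−5)·1·2·(−6) = 60 ≡ 5, so v_1 = 5^{−1} = 9 (mod 11).
  i = 2 (α = 9): (9−4)(9−3)(9−2)(9−10) = 5·6·7·(−1) = −210 ≡ 10, so v_2 = 10^{−1} = 10 (mod 11).
  i = 3 (α = 3): (3−4)(3−9)(3−2)(3−10) = (−1)·(−6)·1·(−7) = −42 ≡ 2, so v_3 = 2^{−1} = 6 (mod 11).
  i = 4 (α = 2): (2−4)(2−9)(2−3)(2−10) = (−2)·(−7)·(−1)·(−8) = 112 ≡ 2, so v_4 = 2^{−1} = 6 (mod 11).
  i = 5 (α = 10): (10−4)(10−9)(10−3)(10−2) = 6·1·7·8 = 336 ≡ 6, so v_5 = 6^{−1} = 2 (mod 11).
  v = [9, 10, 6, 6, 2].
Step 2: syndromes of r = [7, 10, 9, 8, 4] (all sums mod 11).
  S_0 = Σ v_i r_i = 9·7 + 10·10 + 6·9 + 6·8 + 2·4 = 273 ≡ 9.
  S_1 = Σ v_i α_i r_i = 9·4·7 + 10·9·10 + 6·3·9 + 6·2·8 + 2·10·4 = 1490 ≡ 5.
  α_i^2 mod 11 = [5, 4, 9, 4, 1].
  S_2 = Σ v_i α_i^2 r_i = 9·5·7 + 10·4·10 + 6·9·9 + 6·4·8 + 2·1·4 = 1401 ≡ 4.
  S = (9, 5, 4) ≠ 0, so r is not a codeword (an error is present).
Step 3: locate the error. For a single error e at position i, S_ℓ = v_i·e·α_i^ℓ, so α_err = S_1/S_0.
  S_0^{−1} = 9^{−1} = 5 (mod 11), so α_err = 5·5 = 25 ≡ 3 = α_3. Error position i = 3.
  Consistency check: S_2/S_1 = 4·9 = 36 ≡ 3 = α_err ✓ (single-error assumption holds).
Step 4: error magnitude e = S_0/v_3 = S_0·∏_{j≠3}(α_3 − α_j) = 9·2 = 18 ≡ 7 (mod 11).
Step 5: correct position 3: c_3 = r_3 − e = 9 − 7 ≡ 2 (mod 11). Hence c = [7, 10, 2, 8, 4].
  Check: interpolating c through the α_i gives m(x) = 9 + 5·x (degree < 2) with m(α_i) = c_i for every i, so c is indeed a codeword.


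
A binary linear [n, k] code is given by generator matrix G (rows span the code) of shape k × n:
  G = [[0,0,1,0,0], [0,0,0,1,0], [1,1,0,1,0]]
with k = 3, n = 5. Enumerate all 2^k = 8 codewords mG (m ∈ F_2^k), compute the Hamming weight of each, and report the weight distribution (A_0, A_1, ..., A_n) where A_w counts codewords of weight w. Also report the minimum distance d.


Weight distribution: A_0 = 1, A_1 = 2, A_2 = 2, A_3 = 2, A_4 = 1. Minimum distance d = 1.

Enumerate all 2^3 = 8 messages m ∈ F_2^3.
For each, compute codeword c = mG in F_2^5, then tally its weight.
  m = 000 → c = 00000, weight = 0.
  m = 100 → c = 00100, weight = 1.
  m = 010 → c = 00010, weight = 1.
  m = 110 → c = 00110, weight = 2.
  m = 001 → c = 11010, weight = 3.
  m = 101 → c = 11110, weight = 4.
  m = 011 → c = 11000, weight = 2.
  m = 111 → c = 11100, weight = 3.
Tally weights:
  weight 0: 1 codewords.
  weight 1: 2 codewords.
  weight 2: 2 codewords.
  weight 3: 2 codewords.
  weight 4: 1 codewords.
Minimum distance d = smallest w > 0 with A_w > 0 = 1.
Sanity: Σ A_w = 8 = 2^3 = 8 ✓.


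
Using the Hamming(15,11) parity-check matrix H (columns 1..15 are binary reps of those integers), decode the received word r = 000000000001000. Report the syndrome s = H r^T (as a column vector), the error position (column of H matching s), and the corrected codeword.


s = (1, 1, 0, 0)^T, error position = 12, corrected codeword c = 000000000000000

Compute s = H r^T mod 2 one row at a time:
  s_1 = 0 + 0 + 0 + 0 + 1 + 0 + 0 + 0 = 1 ≡ 1 (mod 2).
  s_2 = 0 + 0 + 0 + 0 + 1 + 0 + 0 + 0 = 1 ≡ 1 (mod 2).
  s_3 = 0 + 0 + 0 + 0 + 0 + 0 + 0 + 0 = 0 ≡ 0 (mod 2).
  s_4 = 0 + 0 + 0 + 0 + 0 + 0 + 0 + 0 = 0 ≡ 0 (mod 2).
s = (1, 1, 0, 0)^T — this equals column 12 of H (binary 1100), so error is at position 12.
Correct: flip bit 12 of r = 000000000001000 to get c = 000000000000000.


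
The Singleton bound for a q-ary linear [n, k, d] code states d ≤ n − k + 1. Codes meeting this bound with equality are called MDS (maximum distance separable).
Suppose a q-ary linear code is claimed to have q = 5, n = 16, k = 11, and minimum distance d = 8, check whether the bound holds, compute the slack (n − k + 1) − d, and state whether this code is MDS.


Singleton RHS = n − k + 1 = 6, slack = -2, bound violated (no such code; not MDS).

Singleton bound: d ≤ n − k + 1.
Here n = 16, k = 11, so n − k + 1 = 6.
Given d = 8, check d ≤ 6: NO.
Slack = (n − k + 1) − d = -2.
The slack is negative: d = 8 exceeds n − k + 1 = 6 by 2, so the Singleton bound is violated and no linear [16, 11, 8]_5 code can exist. In particular it is not MDS (MDS requires d = n − k + 1 exactly).
Description: the claimed parameters are [16, 11, 8]_5; such a code would be impossible (violates the Singleton bound).


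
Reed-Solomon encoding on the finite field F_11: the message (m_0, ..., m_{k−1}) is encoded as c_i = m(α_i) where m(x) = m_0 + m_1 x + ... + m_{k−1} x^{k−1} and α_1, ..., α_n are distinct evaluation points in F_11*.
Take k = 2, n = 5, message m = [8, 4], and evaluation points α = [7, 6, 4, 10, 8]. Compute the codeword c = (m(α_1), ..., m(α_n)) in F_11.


c = [3, 10, 2, 4, 7]

Message polynomial: m(x) = 8 + 4·x (mod 11).
For each evaluation point α_i, compute m(α_i) mod 11:
  α_1 = 7: Horner steps 4 → 3, so m(7) = 3.
  α_2 = 6: Horner steps 4 → 10, so m(6) = 10.
  α_3 = 4: Horner steps 4 → 2, so m(4) = 2.
  α_4 = 10: Horner steps 4 → 4, so m(10) = 4.
  α_5 = 8: Horner steps 4 → 7, so m(8) = 7.
Codeword c = [3, 10, 2, 4, 7] ∈ F_11^5.


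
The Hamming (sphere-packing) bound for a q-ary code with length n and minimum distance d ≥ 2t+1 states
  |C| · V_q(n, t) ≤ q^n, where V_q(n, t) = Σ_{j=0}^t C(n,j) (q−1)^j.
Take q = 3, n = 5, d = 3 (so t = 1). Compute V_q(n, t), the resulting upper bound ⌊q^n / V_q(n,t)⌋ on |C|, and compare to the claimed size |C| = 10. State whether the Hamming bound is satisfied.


V_q(n, t) = 11, q^n = 243, Hamming bound = 22, |C| = 10 ≤ bound (satisfied).

Step 1: Compute V_q(n, t) = Σ_{j=0}^1 C(n, j) (q−1)^j.
  j = 0: C(5,0)·(2)^0 = 1·1 = 1.
  j = 1: C(5,1)·(2)^1 = 5·2 = 10.
  V_q(n, t) = 1 + 10 = 11.
Step 2: q^n = 3^5 = 243.
Step 3: Hamming bound ⌊q^n / V_q(n,t)⌋ = ⌊243/11⌋ = 22.
Step 4: Compare |C| = 10 to 22: satisfied.
The claimed |C| lies below the Hamming bound.


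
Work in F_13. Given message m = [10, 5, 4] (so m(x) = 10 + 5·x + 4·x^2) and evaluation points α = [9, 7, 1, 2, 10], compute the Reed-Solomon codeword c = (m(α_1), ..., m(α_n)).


c = [2, 7, 6, 10, 5]

Message polynomial: m(x) = 10 + 5·x + 4·x^2 (mod 13).
For each evaluation point α_i, compute m(α_i) mod 13:
  α_1 = 9: Horner steps 4 → 2 → 2, so m(9) = 2.
  α_2 = 7: Horner steps 4 → 7 → 7, so m(7) = 7.
  α_3 = 1: Horner steps 4 → 9 → 6, so m(1) = 6.
  α_4 = 2: Horner steps 4 → 0 → 10, so m(2) = 10.
  α_5 = 10: Horner steps 4 → 6 → 5, so m(10) = 5.
Codeword c = [2, 7, 6, 10, 5] ∈ F_13^5.
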